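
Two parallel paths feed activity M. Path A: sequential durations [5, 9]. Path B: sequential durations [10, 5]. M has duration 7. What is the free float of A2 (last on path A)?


ES(A2) = sum of predecessors on chain A = 5
EF(A2) = ES + duration = 5 + 9 = 14
Successor of A2 is M. ES(M) = max(sum(A), sum(B)) = max(14, 15) = 15
Free float = ES(successor) - EF(current) = 15 - 14 = 1

1


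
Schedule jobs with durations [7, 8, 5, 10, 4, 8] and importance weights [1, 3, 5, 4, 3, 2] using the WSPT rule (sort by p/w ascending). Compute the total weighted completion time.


Compute p/w ratios and sort ascending (WSPT): [(5, 5), (4, 3), (10, 4), (8, 3), (8, 2), (7, 1)]
Compute weighted completion times:
  Job (p=5,w=5): C=5, w*C=5*5=25
  Job (p=4,w=3): C=9, w*C=3*9=27
  Job (p=10,w=4): C=19, w*C=4*19=76
  Job (p=8,w=3): C=27, w*C=3*27=81
  Job (p=8,w=2): C=35, w*C=2*35=70
  Job (p=7,w=1): C=42, w*C=1*42=42
Total weighted completion time = 321

321


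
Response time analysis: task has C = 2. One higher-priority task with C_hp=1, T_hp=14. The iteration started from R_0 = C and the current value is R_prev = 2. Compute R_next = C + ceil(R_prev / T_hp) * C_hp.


R_next = C + ceil(R_prev / T_hp) * C_hp
ceil(2 / 14) = ceil(0.1429) = 1
Interference = 1 * 1 = 1
R_next = 2 + 1 = 3

3


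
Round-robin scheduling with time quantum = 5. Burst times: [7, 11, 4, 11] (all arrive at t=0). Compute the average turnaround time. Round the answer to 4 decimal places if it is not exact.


Time quantum = 5
Execution trace:
  J1 runs 5 units, time = 5
  J2 runs 5 units, time = 10
  J3 runs 4 units, time = 14
  J4 runs 5 units, time = 19
  J1 runs 2 units, time = 21
  J2 runs 5 units, time = 26
  J4 runs 5 units, time = 31
  J2 runs 1 units, time = 32
  J4 runs 1 units, time = 33
Finish times: [21, 32, 14, 33]
Average turnaround = 100/4 = 25.0

25.0


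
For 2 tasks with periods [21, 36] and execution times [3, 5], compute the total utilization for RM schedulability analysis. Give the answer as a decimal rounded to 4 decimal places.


Compute individual utilizations (exact fractions):
  Task 1: C/T = 3/21 = 1/7 (approx. 0.1429)
  Task 2: C/T = 5/36 (approx. 0.1389)
Total utilization U = 1/7 + 5/36 = 71/252
Rounded to 4 decimal places: U = 0.2817
RM (Liu & Layland) bound for 2 tasks = 0.828427; compare with U = 71/252 (approx. 0.281746)
U <= bound, so schedulable by RM sufficient condition.

0.2817


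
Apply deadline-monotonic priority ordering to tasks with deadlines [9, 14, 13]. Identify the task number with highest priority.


Sort tasks by relative deadline (ascending):
  Task 1: deadline = 9
  Task 3: deadline = 13
  Task 2: deadline = 14
Priority order (highest first): [1, 3, 2]
Highest priority task = 1

1


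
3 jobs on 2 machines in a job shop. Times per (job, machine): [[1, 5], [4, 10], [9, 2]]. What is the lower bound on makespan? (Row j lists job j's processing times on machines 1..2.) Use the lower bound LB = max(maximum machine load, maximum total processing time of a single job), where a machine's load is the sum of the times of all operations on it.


Machine loads:
  Machine 1: 1 + 4 + 9 = 14
  Machine 2: 5 + 10 + 2 = 17
Max machine load = 17
Job totals:
  Job 1: 6
  Job 2: 14
  Job 3: 11
Max job total = 14
Lower bound = max(17, 14) = 17

17


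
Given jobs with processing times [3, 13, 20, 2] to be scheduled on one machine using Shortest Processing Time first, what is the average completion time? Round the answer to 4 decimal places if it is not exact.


Sort jobs by processing time (SPT order): [2, 3, 13, 20]
Compute completion times sequentially:
  Job 1: processing = 2, completes at 2
  Job 2: processing = 3, completes at 5
  Job 3: processing = 13, completes at 18
  Job 4: processing = 20, completes at 38
Sum of completion times = 63
Average completion time = 63/4 = 15.75

15.75


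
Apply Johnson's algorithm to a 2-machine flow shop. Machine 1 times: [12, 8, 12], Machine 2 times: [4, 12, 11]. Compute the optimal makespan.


Apply Johnson's rule:
  Group 1 (a <= b): [(2, 8, 12)]
  Group 2 (a > b): [(3, 12, 11), (1, 12, 4)]
Optimal job order: [2, 3, 1]
Schedule:
  Job 2: M1 done at 8, M2 done at 20
  Job 3: M1 done at 20, M2 done at 31
  Job 1: M1 done at 32, M2 done at 36
Makespan = 36

36


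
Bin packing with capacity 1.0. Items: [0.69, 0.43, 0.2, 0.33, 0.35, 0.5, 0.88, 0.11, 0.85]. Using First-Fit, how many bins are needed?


Place items sequentially using First-Fit:
  Item 0.69 -> new Bin 1
  Item 0.43 -> new Bin 2
  Item 0.2 -> Bin 1 (now 0.89)
  Item 0.33 -> Bin 2 (now 0.76)
  Item 0.35 -> new Bin 3
  Item 0.5 -> Bin 3 (now 0.85)
  Item 0.88 -> new Bin 4
  Item 0.11 -> Bin 1 (now 1.0)
  Item 0.85 -> new Bin 5
Total bins used = 5

5


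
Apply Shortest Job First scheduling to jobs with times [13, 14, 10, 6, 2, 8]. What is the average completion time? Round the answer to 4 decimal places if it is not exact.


SJF order (ascending): [2, 6, 8, 10, 13, 14]
Completion times:
  Job 1: burst=2, C=2
  Job 2: burst=6, C=8
  Job 3: burst=8, C=16
  Job 4: burst=10, C=26
  Job 5: burst=13, C=39
  Job 6: burst=14, C=53
Average completion = 144/6 = 24.0

24.0


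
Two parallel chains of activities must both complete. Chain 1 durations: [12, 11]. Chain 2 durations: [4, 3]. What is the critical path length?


Path A total = 12 + 11 = 23
Path B total = 4 + 3 = 7
Critical path = longest path = max(23, 7) = 23

23


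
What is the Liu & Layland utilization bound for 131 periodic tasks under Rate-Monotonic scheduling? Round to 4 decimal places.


Compute 2^(1/131) = 1.0053052230
Subtract 1: 1.0053052230 - 1 = 0.0053052230
Multiply by n: 131 * 0.0053052230 = 0.6949842130
Round to 4 dp: 0.6950

0.6950


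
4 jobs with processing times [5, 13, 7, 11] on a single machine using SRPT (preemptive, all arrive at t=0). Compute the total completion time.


Since all jobs arrive at t=0, SRPT equals SPT ordering.
SPT order: [5, 7, 11, 13]
Completion times:
  Job 1: p=5, C=5
  Job 2: p=7, C=12
  Job 3: p=11, C=23
  Job 4: p=13, C=36
Total completion time = 5 + 12 + 23 + 36 = 76

76


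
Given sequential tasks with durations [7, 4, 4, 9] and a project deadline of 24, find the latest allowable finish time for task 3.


LF(activity 3) = deadline - sum of successor durations
Successors: activities 4 through 4 with durations [9]
Sum of successor durations = 9
LF = 24 - 9 = 15

15


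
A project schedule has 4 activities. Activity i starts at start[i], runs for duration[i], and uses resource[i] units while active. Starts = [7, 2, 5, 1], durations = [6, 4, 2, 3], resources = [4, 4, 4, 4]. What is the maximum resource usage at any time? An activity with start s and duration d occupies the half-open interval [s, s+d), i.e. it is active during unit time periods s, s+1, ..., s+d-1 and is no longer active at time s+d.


Each activity i is active on [start_i, start_i + duration_i).
Compute total resource usage per time slot:
  t=0: active resources = [], total = 0
  t=1: active resources = [4], total = 4
  t=2: active resources = [4, 4], total = 8
  t=3: active resources = [4, 4], total = 8
  t=4: active resources = [4], total = 4
  t=5: active resources = [4, 4], total = 8
  t=6: active resources = [4], total = 4
  t=7: active resources = [4], total = 4
  t=8: active resources = [4], total = 4
  t=9: active resources = [4], total = 4
  t=10: active resources = [4], total = 4
  t=11: active resources = [4], total = 4
  t=12: active resources = [4], total = 4
Peak resource demand = 8

8


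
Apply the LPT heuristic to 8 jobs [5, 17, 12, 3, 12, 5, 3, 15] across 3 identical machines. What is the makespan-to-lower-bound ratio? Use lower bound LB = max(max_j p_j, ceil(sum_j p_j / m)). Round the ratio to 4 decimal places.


LPT order: [17, 15, 12, 12, 5, 5, 3, 3]
Machine loads after assignment: [25, 23, 24]
LPT makespan = 25
Lower bound = max(max_job, ceil(total/3)) = max(17, 24) = 24
Ratio = 25 / 24 = 1.0417

1.0417


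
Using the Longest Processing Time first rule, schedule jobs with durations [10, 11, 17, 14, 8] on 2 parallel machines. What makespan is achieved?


Sort jobs in decreasing order (LPT): [17, 14, 11, 10, 8]
Assign each job to the least loaded machine:
  Machine 1: jobs [17, 10], load = 27
  Machine 2: jobs [14, 11, 8], load = 33
Makespan = max load = 33

33


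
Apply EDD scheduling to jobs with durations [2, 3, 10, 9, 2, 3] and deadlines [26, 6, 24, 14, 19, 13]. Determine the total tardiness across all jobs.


Sort by due date (EDD order): [(3, 6), (3, 13), (9, 14), (2, 19), (10, 24), (2, 26)]
Compute completion times and tardiness:
  Job 1: p=3, d=6, C=3, tardiness=max(0,3-6)=0
  Job 2: p=3, d=13, C=6, tardiness=max(0,6-13)=0
  Job 3: p=9, d=14, C=15, tardiness=max(0,15-14)=1
  Job 4: p=2, d=19, C=17, tardiness=max(0,17-19)=0
  Job 5: p=10, d=24, C=27, tardiness=max(0,27-24)=3
  Job 6: p=2, d=26, C=29, tardiness=max(0,29-26)=3
Total tardiness = 7

7


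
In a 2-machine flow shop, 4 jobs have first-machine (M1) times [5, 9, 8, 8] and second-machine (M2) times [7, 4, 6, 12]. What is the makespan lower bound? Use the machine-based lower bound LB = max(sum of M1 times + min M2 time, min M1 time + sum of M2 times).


LB1 = sum(M1 times) + min(M2 times) = 30 + 4 = 34
LB2 = min(M1 times) + sum(M2 times) = 5 + 29 = 34
Lower bound = max(LB1, LB2) = max(34, 34) = 34

34


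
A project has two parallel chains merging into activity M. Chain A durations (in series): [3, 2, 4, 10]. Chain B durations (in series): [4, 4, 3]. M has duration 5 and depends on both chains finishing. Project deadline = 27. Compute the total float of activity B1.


Forward pass: ES(B1) = sum of predecessors on chain B = 0
EF = ES + duration = 0 + 4 = 4
Backward pass: LF(M) = deadline = 27; LS(M) = 27 - 5 = 22
LF(B1) = LS(M) - sum(successors on chain B) = 22 - 7 = 15
LS = LF - duration = 15 - 4 = 11
Total float = LS - ES = 11 - 0 = 11

11


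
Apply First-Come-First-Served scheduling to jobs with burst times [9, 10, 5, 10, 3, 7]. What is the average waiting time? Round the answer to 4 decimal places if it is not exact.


FCFS order (as given): [9, 10, 5, 10, 3, 7]
Waiting times:
  Job 1: wait = 0
  Job 2: wait = 9
  Job 3: wait = 19
  Job 4: wait = 24
  Job 5: wait = 34
  Job 6: wait = 37
Sum of waiting times = 123
Average waiting time = 123/6 = 20.5

20.5


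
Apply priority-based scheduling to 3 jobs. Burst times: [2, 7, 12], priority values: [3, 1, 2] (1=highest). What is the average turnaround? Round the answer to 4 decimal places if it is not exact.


Sort by priority (ascending = highest first):
Order: [(1, 7), (2, 12), (3, 2)]
Completion times:
  Priority 1, burst=7, C=7
  Priority 2, burst=12, C=19
  Priority 3, burst=2, C=21
Average turnaround = 47/3 = 15.6667

15.6667


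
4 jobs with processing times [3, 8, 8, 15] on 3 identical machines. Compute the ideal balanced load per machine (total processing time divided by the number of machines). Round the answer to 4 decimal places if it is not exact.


Total processing time = 3 + 8 + 8 + 15 = 34
Number of machines = 3
Ideal balanced load = 34 / 3 = 11.3333

11.3333


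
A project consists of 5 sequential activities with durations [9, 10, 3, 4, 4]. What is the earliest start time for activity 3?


Activity 3 starts after activities 1 through 2 complete.
Predecessor durations: [9, 10]
ES = 9 + 10 = 19

19


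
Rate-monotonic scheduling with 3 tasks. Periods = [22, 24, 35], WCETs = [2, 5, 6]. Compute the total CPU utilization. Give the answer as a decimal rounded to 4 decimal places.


Compute individual utilizations (exact fractions):
  Task 1: C/T = 2/22 = 1/11 (approx. 0.0909)
  Task 2: C/T = 5/24 (approx. 0.2083)
  Task 3: C/T = 6/35 (approx. 0.1714)
Total utilization U = 1/11 + 5/24 + 6/35 = 4349/9240
Rounded to 4 decimal places: U = 0.4707
RM (Liu & Layland) bound for 3 tasks = 0.779763; compare with U = 4349/9240 (approx. 0.470671)
U <= bound, so schedulable by RM sufficient condition.

0.4707


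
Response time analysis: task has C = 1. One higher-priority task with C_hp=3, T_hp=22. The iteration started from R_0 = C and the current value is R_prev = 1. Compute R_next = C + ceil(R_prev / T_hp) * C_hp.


R_next = C + ceil(R_prev / T_hp) * C_hp
ceil(1 / 22) = ceil(0.0455) = 1
Interference = 1 * 3 = 3
R_next = 1 + 3 = 4

4


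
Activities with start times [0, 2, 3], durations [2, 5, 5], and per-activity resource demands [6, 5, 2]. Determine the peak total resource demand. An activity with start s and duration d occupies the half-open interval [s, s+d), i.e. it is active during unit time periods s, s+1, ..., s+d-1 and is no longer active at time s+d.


Each activity i is active on [start_i, start_i + duration_i).
Compute total resource usage per time slot:
  t=0: active resources = [6], total = 6
  t=1: active resources = [6], total = 6
  t=2: active resources = [5], total = 5
  t=3: active resources = [5, 2], total = 7
  t=4: active resources = [5, 2], total = 7
  t=5: active resources = [5, 2], total = 7
  t=6: active resources = [5, 2], total = 7
  t=7: active resources = [2], total = 2
Peak resource demand = 7

7


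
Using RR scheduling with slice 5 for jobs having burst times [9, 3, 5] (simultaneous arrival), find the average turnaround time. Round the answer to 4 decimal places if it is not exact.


Time quantum = 5
Execution trace:
  J1 runs 5 units, time = 5
  J2 runs 3 units, time = 8
  J3 runs 5 units, time = 13
  J1 runs 4 units, time = 17
Finish times: [17, 8, 13]
Average turnaround = 38/3 = 12.6667

12.6667


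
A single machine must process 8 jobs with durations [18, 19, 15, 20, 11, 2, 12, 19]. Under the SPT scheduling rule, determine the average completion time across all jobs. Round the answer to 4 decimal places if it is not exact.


Sort jobs by processing time (SPT order): [2, 11, 12, 15, 18, 19, 19, 20]
Compute completion times sequentially:
  Job 1: processing = 2, completes at 2
  Job 2: processing = 11, completes at 13
  Job 3: processing = 12, completes at 25
  Job 4: processing = 15, completes at 40
  Job 5: processing = 18, completes at 58
  Job 6: processing = 19, completes at 77
  Job 7: processing = 19, completes at 96
  Job 8: processing = 20, completes at 116
Sum of completion times = 427
Average completion time = 427/8 = 53.375

53.375


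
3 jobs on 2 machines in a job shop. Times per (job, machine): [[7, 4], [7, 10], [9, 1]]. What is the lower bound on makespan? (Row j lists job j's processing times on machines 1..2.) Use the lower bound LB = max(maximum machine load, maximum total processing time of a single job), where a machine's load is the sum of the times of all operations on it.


Machine loads:
  Machine 1: 7 + 7 + 9 = 23
  Machine 2: 4 + 10 + 1 = 15
Max machine load = 23
Job totals:
  Job 1: 11
  Job 2: 17
  Job 3: 10
Max job total = 17
Lower bound = max(23, 17) = 23

23


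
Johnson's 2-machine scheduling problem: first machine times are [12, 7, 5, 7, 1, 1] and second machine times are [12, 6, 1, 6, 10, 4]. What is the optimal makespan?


Apply Johnson's rule:
  Group 1 (a <= b): [(5, 1, 10), (6, 1, 4), (1, 12, 12)]
  Group 2 (a > b): [(2, 7, 6), (4, 7, 6), (3, 5, 1)]
Optimal job order: [5, 6, 1, 2, 4, 3]
Schedule:
  Job 5: M1 done at 1, M2 done at 11
  Job 6: M1 done at 2, M2 done at 15
  Job 1: M1 done at 14, M2 done at 27
  Job 2: M1 done at 21, M2 done at 33
  Job 4: M1 done at 28, M2 done at 39
  Job 3: M1 done at 33, M2 done at 40
Makespan = 40

40


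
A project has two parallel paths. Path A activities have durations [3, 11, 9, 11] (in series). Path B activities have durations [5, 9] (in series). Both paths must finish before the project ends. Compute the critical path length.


Path A total = 3 + 11 + 9 + 11 = 34
Path B total = 5 + 9 = 14
Critical path = longest path = max(34, 14) = 34

34


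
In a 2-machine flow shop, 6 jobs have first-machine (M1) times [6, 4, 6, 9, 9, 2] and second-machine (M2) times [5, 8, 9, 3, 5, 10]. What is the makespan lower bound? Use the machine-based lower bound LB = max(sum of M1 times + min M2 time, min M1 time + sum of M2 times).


LB1 = sum(M1 times) + min(M2 times) = 36 + 3 = 39
LB2 = min(M1 times) + sum(M2 times) = 2 + 40 = 42
Lower bound = max(LB1, LB2) = max(39, 42) = 42

42


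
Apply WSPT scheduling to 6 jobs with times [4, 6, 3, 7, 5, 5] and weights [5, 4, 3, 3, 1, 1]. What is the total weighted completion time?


Compute p/w ratios and sort ascending (WSPT): [(4, 5), (3, 3), (6, 4), (7, 3), (5, 1), (5, 1)]
Compute weighted completion times:
  Job (p=4,w=5): C=4, w*C=5*4=20
  Job (p=3,w=3): C=7, w*C=3*7=21
  Job (p=6,w=4): C=13, w*C=4*13=52
  Job (p=7,w=3): C=20, w*C=3*20=60
  Job (p=5,w=1): C=25, w*C=1*25=25
  Job (p=5,w=1): C=30, w*C=1*30=30
Total weighted completion time = 208

208


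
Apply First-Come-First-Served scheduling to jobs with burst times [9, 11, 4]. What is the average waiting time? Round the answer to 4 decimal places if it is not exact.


FCFS order (as given): [9, 11, 4]
Waiting times:
  Job 1: wait = 0
  Job 2: wait = 9
  Job 3: wait = 20
Sum of waiting times = 29
Average waiting time = 29/3 = 9.6667

9.6667


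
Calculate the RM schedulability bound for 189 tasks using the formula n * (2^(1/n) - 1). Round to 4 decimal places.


Compute 2^(1/189) = 1.0036741787
Subtract 1: 1.0036741787 - 1 = 0.0036741787
Multiply by n: 189 * 0.0036741787 = 0.6944197743
Round to 4 dp: 0.6944

0.6944


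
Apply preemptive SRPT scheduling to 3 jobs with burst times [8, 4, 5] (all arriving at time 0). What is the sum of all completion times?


Since all jobs arrive at t=0, SRPT equals SPT ordering.
SPT order: [4, 5, 8]
Completion times:
  Job 1: p=4, C=4
  Job 2: p=5, C=9
  Job 3: p=8, C=17
Total completion time = 4 + 9 + 17 = 30

30


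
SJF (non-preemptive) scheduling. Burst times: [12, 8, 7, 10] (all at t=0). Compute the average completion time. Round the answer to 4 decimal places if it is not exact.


SJF order (ascending): [7, 8, 10, 12]
Completion times:
  Job 1: burst=7, C=7
  Job 2: burst=8, C=15
  Job 3: burst=10, C=25
  Job 4: burst=12, C=37
Average completion = 84/4 = 21.0

21.0


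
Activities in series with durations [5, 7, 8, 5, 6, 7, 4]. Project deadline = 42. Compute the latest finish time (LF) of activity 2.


LF(activity 2) = deadline - sum of successor durations
Successors: activities 3 through 7 with durations [8, 5, 6, 7, 4]
Sum of successor durations = 30
LF = 42 - 30 = 12

12


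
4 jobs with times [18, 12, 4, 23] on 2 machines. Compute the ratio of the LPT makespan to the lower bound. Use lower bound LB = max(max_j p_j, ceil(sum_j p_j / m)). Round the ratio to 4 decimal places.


LPT order: [23, 18, 12, 4]
Machine loads after assignment: [27, 30]
LPT makespan = 30
Lower bound = max(max_job, ceil(total/2)) = max(23, 29) = 29
Ratio = 30 / 29 = 1.0345

1.0345


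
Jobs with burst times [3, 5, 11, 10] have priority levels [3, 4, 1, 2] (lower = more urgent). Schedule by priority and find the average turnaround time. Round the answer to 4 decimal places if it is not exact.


Sort by priority (ascending = highest first):
Order: [(1, 11), (2, 10), (3, 3), (4, 5)]
Completion times:
  Priority 1, burst=11, C=11
  Priority 2, burst=10, C=21
  Priority 3, burst=3, C=24
  Priority 4, burst=5, C=29
Average turnaround = 85/4 = 21.25

21.25


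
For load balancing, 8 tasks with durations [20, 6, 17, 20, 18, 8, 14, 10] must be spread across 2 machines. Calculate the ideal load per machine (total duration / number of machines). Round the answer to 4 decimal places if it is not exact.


Total processing time = 20 + 6 + 17 + 20 + 18 + 8 + 14 + 10 = 113
Number of machines = 2
Ideal balanced load = 113 / 2 = 56.5

56.5


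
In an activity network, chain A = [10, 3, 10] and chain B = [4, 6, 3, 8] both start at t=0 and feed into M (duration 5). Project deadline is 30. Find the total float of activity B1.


Forward pass: ES(B1) = sum of predecessors on chain B = 0
EF = ES + duration = 0 + 4 = 4
Backward pass: LF(M) = deadline = 30; LS(M) = 30 - 5 = 25
LF(B1) = LS(M) - sum(successors on chain B) = 25 - 17 = 8
LS = LF - duration = 8 - 4 = 4
Total float = LS - ES = 4 - 0 = 4

4


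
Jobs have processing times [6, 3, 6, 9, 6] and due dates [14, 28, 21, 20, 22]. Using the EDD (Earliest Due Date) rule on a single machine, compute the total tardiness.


Sort by due date (EDD order): [(6, 14), (9, 20), (6, 21), (6, 22), (3, 28)]
Compute completion times and tardiness:
  Job 1: p=6, d=14, C=6, tardiness=max(0,6-14)=0
  Job 2: p=9, d=20, C=15, tardiness=max(0,15-20)=0
  Job 3: p=6, d=21, C=21, tardiness=max(0,21-21)=0
  Job 4: p=6, d=22, C=27, tardiness=max(0,27-22)=5
  Job 5: p=3, d=28, C=30, tardiness=max(0,30-28)=2
Total tardiness = 7

7


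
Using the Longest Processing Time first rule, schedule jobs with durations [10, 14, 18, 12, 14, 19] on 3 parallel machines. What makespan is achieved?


Sort jobs in decreasing order (LPT): [19, 18, 14, 14, 12, 10]
Assign each job to the least loaded machine:
  Machine 1: jobs [19, 10], load = 29
  Machine 2: jobs [18, 12], load = 30
  Machine 3: jobs [14, 14], load = 28
Makespan = max load = 30

30


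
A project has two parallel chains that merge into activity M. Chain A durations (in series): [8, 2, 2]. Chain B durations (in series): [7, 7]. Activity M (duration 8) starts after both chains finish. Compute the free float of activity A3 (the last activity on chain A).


ES(A3) = sum of predecessors on chain A = 10
EF(A3) = ES + duration = 10 + 2 = 12
Successor of A3 is M. ES(M) = max(sum(A), sum(B)) = max(12, 14) = 14
Free float = ES(successor) - EF(current) = 14 - 12 = 2

2


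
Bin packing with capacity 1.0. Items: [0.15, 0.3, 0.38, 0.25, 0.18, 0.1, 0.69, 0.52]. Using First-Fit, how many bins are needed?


Place items sequentially using First-Fit:
  Item 0.15 -> new Bin 1
  Item 0.3 -> Bin 1 (now 0.45)
  Item 0.38 -> Bin 1 (now 0.83)
  Item 0.25 -> new Bin 2
  Item 0.18 -> Bin 2 (now 0.43)
  Item 0.1 -> Bin 1 (now 0.93)
  Item 0.69 -> new Bin 3
  Item 0.52 -> Bin 2 (now 0.95)
Total bins used = 3

3


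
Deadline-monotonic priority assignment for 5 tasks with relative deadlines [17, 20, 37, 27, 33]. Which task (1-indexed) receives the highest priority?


Sort tasks by relative deadline (ascending):
  Task 1: deadline = 17
  Task 2: deadline = 20
  Task 4: deadline = 27
  Task 5: deadline = 33
  Task 3: deadline = 37
Priority order (highest first): [1, 2, 4, 5, 3]
Highest priority task = 1

1


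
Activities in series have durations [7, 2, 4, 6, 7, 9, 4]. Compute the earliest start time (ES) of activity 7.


Activity 7 starts after activities 1 through 6 complete.
Predecessor durations: [7, 2, 4, 6, 7, 9]
ES = 7 + 2 + 4 + 6 + 7 + 9 = 35

35


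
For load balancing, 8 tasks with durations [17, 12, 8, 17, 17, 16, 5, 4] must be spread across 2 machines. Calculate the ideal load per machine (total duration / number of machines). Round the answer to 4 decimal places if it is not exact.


Total processing time = 17 + 12 + 8 + 17 + 17 + 16 + 5 + 4 = 96
Number of machines = 2
Ideal balanced load = 96 / 2 = 48.0

48.0


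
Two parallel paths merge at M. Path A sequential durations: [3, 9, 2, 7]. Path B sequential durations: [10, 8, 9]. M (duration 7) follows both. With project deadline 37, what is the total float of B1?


Forward pass: ES(B1) = sum of predecessors on chain B = 0
EF = ES + duration = 0 + 10 = 10
Backward pass: LF(M) = deadline = 37; LS(M) = 37 - 7 = 30
LF(B1) = LS(M) - sum(successors on chain B) = 30 - 17 = 13
LS = LF - duration = 13 - 10 = 3
Total float = LS - ES = 3 - 0 = 3

3


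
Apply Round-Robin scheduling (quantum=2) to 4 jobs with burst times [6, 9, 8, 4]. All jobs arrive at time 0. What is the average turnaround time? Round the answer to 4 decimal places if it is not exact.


Time quantum = 2
Execution trace:
  J1 runs 2 units, time = 2
  J2 runs 2 units, time = 4
  J3 runs 2 units, time = 6
  J4 runs 2 units, time = 8
  J1 runs 2 units, time = 10
  J2 runs 2 units, time = 12
  J3 runs 2 units, time = 14
  J4 runs 2 units, time = 16
  J1 runs 2 units, time = 18
  J2 runs 2 units, time = 20
  J3 runs 2 units, time = 22
  J2 runs 2 units, time = 24
  J3 runs 2 units, time = 26
  J2 runs 1 units, time = 27
Finish times: [18, 27, 26, 16]
Average turnaround = 87/4 = 21.75

21.75


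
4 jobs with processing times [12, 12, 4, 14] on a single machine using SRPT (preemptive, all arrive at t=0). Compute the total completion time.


Since all jobs arrive at t=0, SRPT equals SPT ordering.
SPT order: [4, 12, 12, 14]
Completion times:
  Job 1: p=4, C=4
  Job 2: p=12, C=16
  Job 3: p=12, C=28
  Job 4: p=14, C=42
Total completion time = 4 + 16 + 28 + 42 = 90

90


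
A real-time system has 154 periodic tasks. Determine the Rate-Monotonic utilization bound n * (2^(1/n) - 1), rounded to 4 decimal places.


Compute 2^(1/154) = 1.0045111002
Subtract 1: 1.0045111002 - 1 = 0.0045111002
Multiply by n: 154 * 0.0045111002 = 0.6947094308
Round to 4 dp: 0.6947

0.6947


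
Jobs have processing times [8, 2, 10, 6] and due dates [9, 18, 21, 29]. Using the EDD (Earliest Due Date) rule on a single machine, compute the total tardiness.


Sort by due date (EDD order): [(8, 9), (2, 18), (10, 21), (6, 29)]
Compute completion times and tardiness:
  Job 1: p=8, d=9, C=8, tardiness=max(0,8-9)=0
  Job 2: p=2, d=18, C=10, tardiness=max(0,10-18)=0
  Job 3: p=10, d=21, C=20, tardiness=max(0,20-21)=0
  Job 4: p=6, d=29, C=26, tardiness=max(0,26-29)=0
Total tardiness = 0

0


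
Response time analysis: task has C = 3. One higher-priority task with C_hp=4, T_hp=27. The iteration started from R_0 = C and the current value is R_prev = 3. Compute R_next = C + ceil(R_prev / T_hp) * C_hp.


R_next = C + ceil(R_prev / T_hp) * C_hp
ceil(3 / 27) = ceil(0.1111) = 1
Interference = 1 * 4 = 4
R_next = 3 + 4 = 7

7


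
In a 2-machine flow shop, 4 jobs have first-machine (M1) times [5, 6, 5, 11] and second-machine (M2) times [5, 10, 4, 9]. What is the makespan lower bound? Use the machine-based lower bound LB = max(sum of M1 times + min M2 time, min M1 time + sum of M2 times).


LB1 = sum(M1 times) + min(M2 times) = 27 + 4 = 31
LB2 = min(M1 times) + sum(M2 times) = 5 + 28 = 33
Lower bound = max(LB1, LB2) = max(31, 33) = 33

33


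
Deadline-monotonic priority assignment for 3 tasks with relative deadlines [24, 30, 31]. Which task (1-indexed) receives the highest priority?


Sort tasks by relative deadline (ascending):
  Task 1: deadline = 24
  Task 2: deadline = 30
  Task 3: deadline = 31
Priority order (highest first): [1, 2, 3]
Highest priority task = 1

1


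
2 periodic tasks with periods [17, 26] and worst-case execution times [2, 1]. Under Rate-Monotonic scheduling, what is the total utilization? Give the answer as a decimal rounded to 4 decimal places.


Compute individual utilizations (exact fractions):
  Task 1: C/T = 2/17 (approx. 0.1176)
  Task 2: C/T = 1/26 (approx. 0.0385)
Total utilization U = 2/17 + 1/26 = 69/442
Rounded to 4 decimal places: U = 0.1561
RM (Liu & Layland) bound for 2 tasks = 0.828427; compare with U = 69/442 (approx. 0.156109)
U <= bound, so schedulable by RM sufficient condition.

0.1561


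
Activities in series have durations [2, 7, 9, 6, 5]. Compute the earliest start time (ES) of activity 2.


Activity 2 starts after activities 1 through 1 complete.
Predecessor durations: [2]
ES = 2 = 2

2


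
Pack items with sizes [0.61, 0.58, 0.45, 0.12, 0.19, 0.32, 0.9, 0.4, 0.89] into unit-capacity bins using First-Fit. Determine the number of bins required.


Place items sequentially using First-Fit:
  Item 0.61 -> new Bin 1
  Item 0.58 -> new Bin 2
  Item 0.45 -> new Bin 3
  Item 0.12 -> Bin 1 (now 0.73)
  Item 0.19 -> Bin 1 (now 0.92)
  Item 0.32 -> Bin 2 (now 0.9)
  Item 0.9 -> new Bin 4
  Item 0.4 -> Bin 3 (now 0.85)
  Item 0.89 -> new Bin 5
Total bins used = 5

5


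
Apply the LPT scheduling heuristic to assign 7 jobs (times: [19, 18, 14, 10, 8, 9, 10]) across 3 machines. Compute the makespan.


Sort jobs in decreasing order (LPT): [19, 18, 14, 10, 10, 9, 8]
Assign each job to the least loaded machine:
  Machine 1: jobs [19, 9], load = 28
  Machine 2: jobs [18, 10], load = 28
  Machine 3: jobs [14, 10, 8], load = 32
Makespan = max load = 32

32


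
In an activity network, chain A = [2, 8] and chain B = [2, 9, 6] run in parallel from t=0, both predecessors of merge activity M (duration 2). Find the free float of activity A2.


ES(A2) = sum of predecessors on chain A = 2
EF(A2) = ES + duration = 2 + 8 = 10
Successor of A2 is M. ES(M) = max(sum(A), sum(B)) = max(10, 17) = 17
Free float = ES(successor) - EF(current) = 17 - 10 = 7

7


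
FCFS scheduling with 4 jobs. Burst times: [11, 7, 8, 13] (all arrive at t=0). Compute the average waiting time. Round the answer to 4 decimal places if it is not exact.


FCFS order (as given): [11, 7, 8, 13]
Waiting times:
  Job 1: wait = 0
  Job 2: wait = 11
  Job 3: wait = 18
  Job 4: wait = 26
Sum of waiting times = 55
Average waiting time = 55/4 = 13.75

13.75


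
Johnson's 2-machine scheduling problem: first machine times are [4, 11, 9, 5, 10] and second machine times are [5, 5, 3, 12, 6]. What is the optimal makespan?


Apply Johnson's rule:
  Group 1 (a <= b): [(1, 4, 5), (4, 5, 12)]
  Group 2 (a > b): [(5, 10, 6), (2, 11, 5), (3, 9, 3)]
Optimal job order: [1, 4, 5, 2, 3]
Schedule:
  Job 1: M1 done at 4, M2 done at 9
  Job 4: M1 done at 9, M2 done at 21
  Job 5: M1 done at 19, M2 done at 27
  Job 2: M1 done at 30, M2 done at 35
  Job 3: M1 done at 39, M2 done at 42
Makespan = 42

42


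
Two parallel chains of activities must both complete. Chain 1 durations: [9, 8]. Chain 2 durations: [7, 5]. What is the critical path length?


Path A total = 9 + 8 = 17
Path B total = 7 + 5 = 12
Critical path = longest path = max(17, 12) = 17

17


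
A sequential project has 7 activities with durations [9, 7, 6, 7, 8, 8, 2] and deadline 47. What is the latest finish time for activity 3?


LF(activity 3) = deadline - sum of successor durations
Successors: activities 4 through 7 with durations [7, 8, 8, 2]
Sum of successor durations = 25
LF = 47 - 25 = 22

22


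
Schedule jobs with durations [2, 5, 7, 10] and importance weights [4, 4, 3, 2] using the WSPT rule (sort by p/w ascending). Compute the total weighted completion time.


Compute p/w ratios and sort ascending (WSPT): [(2, 4), (5, 4), (7, 3), (10, 2)]
Compute weighted completion times:
  Job (p=2,w=4): C=2, w*C=4*2=8
  Job (p=5,w=4): C=7, w*C=4*7=28
  Job (p=7,w=3): C=14, w*C=3*14=42
  Job (p=10,w=2): C=24, w*C=2*24=48
Total weighted completion time = 126

126


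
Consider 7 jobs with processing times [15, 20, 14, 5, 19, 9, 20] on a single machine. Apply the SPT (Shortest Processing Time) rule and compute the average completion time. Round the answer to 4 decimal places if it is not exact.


Sort jobs by processing time (SPT order): [5, 9, 14, 15, 19, 20, 20]
Compute completion times sequentially:
  Job 1: processing = 5, completes at 5
  Job 2: processing = 9, completes at 14
  Job 3: processing = 14, completes at 28
  Job 4: processing = 15, completes at 43
  Job 5: processing = 19, completes at 62
  Job 6: processing = 20, completes at 82
  Job 7: processing = 20, completes at 102
Sum of completion times = 336
Average completion time = 336/7 = 48.0

48.0


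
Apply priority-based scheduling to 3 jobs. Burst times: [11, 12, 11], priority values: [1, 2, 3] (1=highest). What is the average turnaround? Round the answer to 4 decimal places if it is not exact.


Sort by priority (ascending = highest first):
Order: [(1, 11), (2, 12), (3, 11)]
Completion times:
  Priority 1, burst=11, C=11
  Priority 2, burst=12, C=23
  Priority 3, burst=11, C=34
Average turnaround = 68/3 = 22.6667

22.6667


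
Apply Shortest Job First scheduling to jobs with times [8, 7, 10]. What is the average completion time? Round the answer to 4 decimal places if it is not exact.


SJF order (ascending): [7, 8, 10]
Completion times:
  Job 1: burst=7, C=7
  Job 2: burst=8, C=15
  Job 3: burst=10, C=25
Average completion = 47/3 = 15.6667

15.6667


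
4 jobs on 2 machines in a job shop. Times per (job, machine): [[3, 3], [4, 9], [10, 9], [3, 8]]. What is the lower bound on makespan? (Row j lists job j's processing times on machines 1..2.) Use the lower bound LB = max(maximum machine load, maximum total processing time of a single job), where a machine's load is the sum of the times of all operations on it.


Machine loads:
  Machine 1: 3 + 4 + 10 + 3 = 20
  Machine 2: 3 + 9 + 9 + 8 = 29
Max machine load = 29
Job totals:
  Job 1: 6
  Job 2: 13
  Job 3: 19
  Job 4: 11
Max job total = 19
Lower bound = max(29, 19) = 29

29


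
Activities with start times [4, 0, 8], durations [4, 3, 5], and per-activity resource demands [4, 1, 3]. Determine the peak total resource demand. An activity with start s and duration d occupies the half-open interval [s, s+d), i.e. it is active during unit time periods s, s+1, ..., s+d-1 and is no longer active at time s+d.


Each activity i is active on [start_i, start_i + duration_i).
Compute total resource usage per time slot:
  t=0: active resources = [1], total = 1
  t=1: active resources = [1], total = 1
  t=2: active resources = [1], total = 1
  t=3: active resources = [], total = 0
  t=4: active resources = [4], total = 4
  t=5: active resources = [4], total = 4
  t=6: active resources = [4], total = 4
  t=7: active resources = [4], total = 4
  t=8: active resources = [3], total = 3
  t=9: active resources = [3], total = 3
  t=10: active resources = [3], total = 3
  t=11: active resources = [3], total = 3
  t=12: active resources = [3], total = 3
Peak resource demand = 4

4


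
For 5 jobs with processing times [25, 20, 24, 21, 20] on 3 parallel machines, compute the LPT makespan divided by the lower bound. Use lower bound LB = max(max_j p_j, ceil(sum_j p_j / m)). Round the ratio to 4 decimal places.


LPT order: [25, 24, 21, 20, 20]
Machine loads after assignment: [25, 44, 41]
LPT makespan = 44
Lower bound = max(max_job, ceil(total/3)) = max(25, 37) = 37
Ratio = 44 / 37 = 1.1892

1.1892


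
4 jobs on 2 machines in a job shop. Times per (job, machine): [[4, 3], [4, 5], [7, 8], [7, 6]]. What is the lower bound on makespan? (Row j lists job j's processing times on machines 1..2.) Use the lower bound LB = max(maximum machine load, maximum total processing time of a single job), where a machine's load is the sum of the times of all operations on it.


Machine loads:
  Machine 1: 4 + 4 + 7 + 7 = 22
  Machine 2: 3 + 5 + 8 + 6 = 22
Max machine load = 22
Job totals:
  Job 1: 7
  Job 2: 9
  Job 3: 15
  Job 4: 13
Max job total = 15
Lower bound = max(22, 15) = 22

22


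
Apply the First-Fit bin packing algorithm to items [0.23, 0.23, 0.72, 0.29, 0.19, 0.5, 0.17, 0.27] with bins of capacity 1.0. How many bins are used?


Place items sequentially using First-Fit:
  Item 0.23 -> new Bin 1
  Item 0.23 -> Bin 1 (now 0.46)
  Item 0.72 -> new Bin 2
  Item 0.29 -> Bin 1 (now 0.75)
  Item 0.19 -> Bin 1 (now 0.94)
  Item 0.5 -> new Bin 3
  Item 0.17 -> Bin 2 (now 0.89)
  Item 0.27 -> Bin 3 (now 0.77)
Total bins used = 3

3


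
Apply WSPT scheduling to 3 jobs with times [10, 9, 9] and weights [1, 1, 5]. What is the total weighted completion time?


Compute p/w ratios and sort ascending (WSPT): [(9, 5), (9, 1), (10, 1)]
Compute weighted completion times:
  Job (p=9,w=5): C=9, w*C=5*9=45
  Job (p=9,w=1): C=18, w*C=1*18=18
  Job (p=10,w=1): C=28, w*C=1*28=28
Total weighted completion time = 91

91


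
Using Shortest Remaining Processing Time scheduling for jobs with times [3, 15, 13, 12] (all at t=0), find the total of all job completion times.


Since all jobs arrive at t=0, SRPT equals SPT ordering.
SPT order: [3, 12, 13, 15]
Completion times:
  Job 1: p=3, C=3
  Job 2: p=12, C=15
  Job 3: p=13, C=28
  Job 4: p=15, C=43
Total completion time = 3 + 15 + 28 + 43 = 89

89


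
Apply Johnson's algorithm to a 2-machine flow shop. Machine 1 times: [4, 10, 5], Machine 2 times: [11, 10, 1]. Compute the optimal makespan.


Apply Johnson's rule:
  Group 1 (a <= b): [(1, 4, 11), (2, 10, 10)]
  Group 2 (a > b): [(3, 5, 1)]
Optimal job order: [1, 2, 3]
Schedule:
  Job 1: M1 done at 4, M2 done at 15
  Job 2: M1 done at 14, M2 done at 25
  Job 3: M1 done at 19, M2 done at 26
Makespan = 26

26


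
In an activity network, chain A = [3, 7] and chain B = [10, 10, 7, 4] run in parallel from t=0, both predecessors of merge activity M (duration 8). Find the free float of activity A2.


ES(A2) = sum of predecessors on chain A = 3
EF(A2) = ES + duration = 3 + 7 = 10
Successor of A2 is M. ES(M) = max(sum(A), sum(B)) = max(10, 31) = 31
Free float = ES(successor) - EF(current) = 31 - 10 = 21

21


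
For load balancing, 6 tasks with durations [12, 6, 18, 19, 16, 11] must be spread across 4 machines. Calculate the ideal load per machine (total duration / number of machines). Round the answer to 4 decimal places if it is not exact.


Total processing time = 12 + 6 + 18 + 19 + 16 + 11 = 82
Number of machines = 4
Ideal balanced load = 82 / 4 = 20.5

20.5


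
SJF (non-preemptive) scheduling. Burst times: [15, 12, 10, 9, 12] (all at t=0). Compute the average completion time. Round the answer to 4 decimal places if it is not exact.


SJF order (ascending): [9, 10, 12, 12, 15]
Completion times:
  Job 1: burst=9, C=9
  Job 2: burst=10, C=19
  Job 3: burst=12, C=31
  Job 4: burst=12, C=43
  Job 5: burst=15, C=58
Average completion = 160/5 = 32.0

32.0


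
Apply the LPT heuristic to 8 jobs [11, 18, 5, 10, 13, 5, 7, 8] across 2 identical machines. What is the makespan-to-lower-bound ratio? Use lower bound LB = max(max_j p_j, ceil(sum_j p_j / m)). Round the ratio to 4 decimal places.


LPT order: [18, 13, 11, 10, 8, 7, 5, 5]
Machine loads after assignment: [40, 37]
LPT makespan = 40
Lower bound = max(max_job, ceil(total/2)) = max(18, 39) = 39
Ratio = 40 / 39 = 1.0256

1.0256


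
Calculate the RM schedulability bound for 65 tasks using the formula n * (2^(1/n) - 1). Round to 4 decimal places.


Compute 2^(1/65) = 1.0107208638
Subtract 1: 1.0107208638 - 1 = 0.0107208638
Multiply by n: 65 * 0.0107208638 = 0.6968561470
Round to 4 dp: 0.6969

0.6969


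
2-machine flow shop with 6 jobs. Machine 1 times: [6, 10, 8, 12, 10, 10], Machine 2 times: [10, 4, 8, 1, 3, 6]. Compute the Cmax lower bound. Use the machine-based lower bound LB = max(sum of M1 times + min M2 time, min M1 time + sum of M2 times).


LB1 = sum(M1 times) + min(M2 times) = 56 + 1 = 57
LB2 = min(M1 times) + sum(M2 times) = 6 + 32 = 38
Lower bound = max(LB1, LB2) = max(57, 38) = 57

57


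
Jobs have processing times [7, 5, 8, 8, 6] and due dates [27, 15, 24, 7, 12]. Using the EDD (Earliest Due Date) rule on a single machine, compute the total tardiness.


Sort by due date (EDD order): [(8, 7), (6, 12), (5, 15), (8, 24), (7, 27)]
Compute completion times and tardiness:
  Job 1: p=8, d=7, C=8, tardiness=max(0,8-7)=1
  Job 2: p=6, d=12, C=14, tardiness=max(0,14-12)=2
  Job 3: p=5, d=15, C=19, tardiness=max(0,19-15)=4
  Job 4: p=8, d=24, C=27, tardiness=max(0,27-24)=3
  Job 5: p=7, d=27, C=34, tardiness=max(0,34-27)=7
Total tardiness = 17

17


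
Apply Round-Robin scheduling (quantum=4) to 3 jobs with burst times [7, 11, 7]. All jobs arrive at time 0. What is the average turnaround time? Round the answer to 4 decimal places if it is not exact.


Time quantum = 4
Execution trace:
  J1 runs 4 units, time = 4
  J2 runs 4 units, time = 8
  J3 runs 4 units, time = 12
  J1 runs 3 units, time = 15
  J2 runs 4 units, time = 19
  J3 runs 3 units, time = 22
  J2 runs 3 units, time = 25
Finish times: [15, 25, 22]
Average turnaround = 62/3 = 20.6667

20.6667


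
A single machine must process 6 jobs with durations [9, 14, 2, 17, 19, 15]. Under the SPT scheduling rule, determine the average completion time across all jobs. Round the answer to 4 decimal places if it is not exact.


Sort jobs by processing time (SPT order): [2, 9, 14, 15, 17, 19]
Compute completion times sequentially:
  Job 1: processing = 2, completes at 2
  Job 2: processing = 9, completes at 11
  Job 3: processing = 14, completes at 25
  Job 4: processing = 15, completes at 40
  Job 5: processing = 17, completes at 57
  Job 6: processing = 19, completes at 76
Sum of completion times = 211
Average completion time = 211/6 = 35.1667

35.1667
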